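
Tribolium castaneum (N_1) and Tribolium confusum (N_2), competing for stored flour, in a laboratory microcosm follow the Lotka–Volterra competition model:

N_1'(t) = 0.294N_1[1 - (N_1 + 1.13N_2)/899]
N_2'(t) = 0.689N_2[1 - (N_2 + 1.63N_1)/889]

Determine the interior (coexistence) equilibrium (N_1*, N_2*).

Setting both brackets to zero gives the nullclines N_1 + 1.13N_2 = 899 and 1.63N_1 + N_2 = 889.
Substituting N_2 = 889 - 1.63N_1 into the first: N_1(1 - 1.13·1.63) = 899 - 1.13·889.
So N_1* = -106/-0.842 = 125, and then N_2* = 889 - 1.63·125 = 685.

N_1* ≈ 125, N_2* ≈ 685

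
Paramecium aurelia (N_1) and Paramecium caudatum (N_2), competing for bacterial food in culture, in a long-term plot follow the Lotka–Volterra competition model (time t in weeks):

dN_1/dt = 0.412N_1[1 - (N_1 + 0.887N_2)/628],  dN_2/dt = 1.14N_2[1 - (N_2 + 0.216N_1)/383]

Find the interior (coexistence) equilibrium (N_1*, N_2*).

N_1* ≈ 357, N_2* ≈ 306

Setting both brackets to zero gives the nullclines N_1 + 0.887N_2 = 628 and 0.216N_1 + N_2 = 383.
Substituting N_2 = 383 - 0.216N_1 into the first: N_1(1 - 0.887·0.216) = 628 - 0.887·383.
So N_1* = 288/0.808 = 357, and then N_2* = 383 - 0.216·357 = 306.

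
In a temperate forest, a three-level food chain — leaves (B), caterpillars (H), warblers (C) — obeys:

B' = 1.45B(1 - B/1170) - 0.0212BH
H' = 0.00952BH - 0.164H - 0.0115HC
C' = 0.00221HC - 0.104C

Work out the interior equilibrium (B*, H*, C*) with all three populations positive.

B* ≈ 365, H* ≈ 47.1, C* ≈ 288

From dC/dt = 0: 0.00221H* = 0.104, so H* = 47.1.
From dB/dt = 0: 1.45(1 - B*/1170) = 0.0212·47.1, giving B* = 1170·(1 - 0.688) = 365.
From dH/dt = 0: 0.00952·365 - 0.164 = 0.0115C*, so C* = 3.31/0.0115 = 288.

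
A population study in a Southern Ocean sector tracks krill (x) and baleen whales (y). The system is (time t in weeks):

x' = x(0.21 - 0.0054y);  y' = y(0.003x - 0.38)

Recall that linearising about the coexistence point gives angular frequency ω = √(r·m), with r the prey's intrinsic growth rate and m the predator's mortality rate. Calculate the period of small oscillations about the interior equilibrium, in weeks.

T ≈ 22.2 weeks

Here r = 0.21 and m = 0.38, so r·m = 0.0798.
ω = √0.0798 = 0.282 per week, hence T = 2π/ω ≈ 22.2 weeks.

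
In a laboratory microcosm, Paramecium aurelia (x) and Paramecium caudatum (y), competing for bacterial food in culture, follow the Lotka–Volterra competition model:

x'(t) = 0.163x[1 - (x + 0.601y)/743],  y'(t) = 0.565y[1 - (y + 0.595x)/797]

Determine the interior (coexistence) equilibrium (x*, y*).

x* ≈ 411, y* ≈ 552

Setting both brackets to zero gives the nullclines x + 0.601y = 743 and 0.595x + y = 797.
Substituting y = 797 - 0.595x into the first: x(1 - 0.601·0.595) = 743 - 0.601·797.
So x* = 264/0.642 = 411, and then y* = 797 - 0.595·411 = 552.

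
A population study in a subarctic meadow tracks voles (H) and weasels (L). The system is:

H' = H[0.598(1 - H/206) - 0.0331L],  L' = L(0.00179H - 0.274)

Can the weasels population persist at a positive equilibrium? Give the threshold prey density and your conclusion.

The predator equation gives dL/dt > 0 only when H > 0.274/0.00179 = 153.
Without the predator, H → K = 206. Since 206 > 153, the predator can invade and persist.

Threshold H = 153; K > 153, so yes, the predator persists.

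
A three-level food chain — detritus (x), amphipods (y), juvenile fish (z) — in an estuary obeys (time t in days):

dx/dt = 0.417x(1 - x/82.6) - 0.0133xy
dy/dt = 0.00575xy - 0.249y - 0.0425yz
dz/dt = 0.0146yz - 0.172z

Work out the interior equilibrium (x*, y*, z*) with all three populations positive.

x* ≈ 51.6, y* ≈ 11.8, z* ≈ 1.12

From dz/dt = 0: 0.0146y* = 0.172, so y* = 11.8.
From dx/dt = 0: 0.417(1 - x*/82.6) = 0.0133·11.8, giving x* = 82.6·(1 - 0.376) = 51.6.
From dy/dt = 0: 0.00575·51.6 - 0.249 = 0.0425z*, so z* = 0.0475/0.0425 = 1.12.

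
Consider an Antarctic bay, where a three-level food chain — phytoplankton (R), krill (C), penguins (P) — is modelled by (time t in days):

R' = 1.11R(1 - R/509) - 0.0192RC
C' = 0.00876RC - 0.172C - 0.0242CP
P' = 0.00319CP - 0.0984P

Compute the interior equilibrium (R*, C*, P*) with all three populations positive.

R* ≈ 237, C* ≈ 30.8, P* ≈ 78.8

From dP/dt = 0: 0.00319C* = 0.0984, so C* = 30.8.
From dR/dt = 0: 1.11(1 - R*/509) = 0.0192·30.8, giving R* = 509·(1 - 0.534) = 237.
From dC/dt = 0: 0.00876·237 - 0.172 = 0.0242P*, so P* = 1.91/0.0242 = 78.8.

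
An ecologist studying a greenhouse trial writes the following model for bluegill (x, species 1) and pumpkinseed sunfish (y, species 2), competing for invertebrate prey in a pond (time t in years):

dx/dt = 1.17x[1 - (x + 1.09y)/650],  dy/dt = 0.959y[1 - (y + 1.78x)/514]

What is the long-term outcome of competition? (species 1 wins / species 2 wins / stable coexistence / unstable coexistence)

Compare the nullcline intercepts: K1/α12 = 650/1.09 = 596 > K2 = 514; K2/α21 = 514/1.78 = 289 < K1 = 650.
Since the inequalities point opposite ways, species 1 can invade but species 2 cannot.

species 1 excludes species 2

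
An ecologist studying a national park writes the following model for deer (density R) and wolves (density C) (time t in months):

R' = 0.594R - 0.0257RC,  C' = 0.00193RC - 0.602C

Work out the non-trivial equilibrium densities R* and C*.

Set dC/dt = 0 with C > 0: 0.00193R - 0.602 = 0, so R* = 0.602/0.00193 = 312.
Set dR/dt = 0 with R > 0: 0.594 - 0.0257C = 0, so C* = 0.594/0.0257 = 23.1.

R* ≈ 312, C* ≈ 23.1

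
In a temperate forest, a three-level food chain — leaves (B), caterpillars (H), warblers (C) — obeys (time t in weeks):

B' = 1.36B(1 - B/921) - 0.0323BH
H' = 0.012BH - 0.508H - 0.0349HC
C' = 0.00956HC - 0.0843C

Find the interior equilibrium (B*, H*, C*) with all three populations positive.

B* ≈ 728, H* ≈ 8.82, C* ≈ 236

From dC/dt = 0: 0.00956H* = 0.0843, so H* = 8.82.
From dB/dt = 0: 1.36(1 - B*/921) = 0.0323·8.82, giving B* = 921·(1 - 0.209) = 728.
From dH/dt = 0: 0.012·728 - 0.508 = 0.0349C*, so C* = 8.23/0.0349 = 236.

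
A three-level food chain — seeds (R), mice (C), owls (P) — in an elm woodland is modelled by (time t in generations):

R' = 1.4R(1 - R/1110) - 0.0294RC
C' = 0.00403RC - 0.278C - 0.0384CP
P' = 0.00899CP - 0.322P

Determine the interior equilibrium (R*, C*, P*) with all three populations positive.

R* ≈ 275, C* ≈ 35.8, P* ≈ 21.6

From dP/dt = 0: 0.00899C* = 0.322, so C* = 35.8.
From dR/dt = 0: 1.4(1 - R*/1110) = 0.0294·35.8, giving R* = 1110·(1 - 0.752) = 275.
From dC/dt = 0: 0.00403·275 - 0.278 = 0.0384P*, so P* = 0.831/0.0384 = 21.6.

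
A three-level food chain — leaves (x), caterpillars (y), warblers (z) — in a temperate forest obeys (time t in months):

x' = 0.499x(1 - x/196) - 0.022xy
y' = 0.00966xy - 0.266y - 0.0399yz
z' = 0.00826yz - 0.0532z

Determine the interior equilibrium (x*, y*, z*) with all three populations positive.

From dz/dt = 0: 0.00826y* = 0.0532, so y* = 6.44.
From dx/dt = 0: 0.499(1 - x*/196) = 0.022·6.44, giving x* = 196·(1 - 0.284) = 140.
From dy/dt = 0: 0.00966·140 - 0.266 = 0.0399z*, so z* = 1.09/0.0399 = 27.3.

x* ≈ 140, y* ≈ 6.44, z* ≈ 27.3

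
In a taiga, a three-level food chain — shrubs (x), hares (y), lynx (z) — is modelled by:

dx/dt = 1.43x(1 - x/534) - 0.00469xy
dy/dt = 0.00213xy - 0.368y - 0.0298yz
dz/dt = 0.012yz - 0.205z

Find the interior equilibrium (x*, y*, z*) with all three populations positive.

From dz/dt = 0: 0.012y* = 0.205, so y* = 17.1.
From dx/dt = 0: 1.43(1 - x*/534) = 0.00469·17.1, giving x* = 534·(1 - 0.056) = 504.
From dy/dt = 0: 0.00213·504 - 0.368 = 0.0298z*, so z* = 0.706/0.0298 = 23.7.

x* ≈ 504, y* ≈ 17.1, z* ≈ 23.7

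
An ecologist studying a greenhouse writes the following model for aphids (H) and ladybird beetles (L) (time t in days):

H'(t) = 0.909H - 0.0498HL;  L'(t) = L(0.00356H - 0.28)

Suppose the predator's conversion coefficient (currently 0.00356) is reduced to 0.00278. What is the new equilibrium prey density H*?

H* ≈ 101

At the interior fixed point, setting dL/dt = 0 with L > 0 fixes H* = (predator death rate)/(HL coefficient) — independent of the other coefficients.
With the change, H* = 0.28/0.00278 = 101; it rises from 78.7.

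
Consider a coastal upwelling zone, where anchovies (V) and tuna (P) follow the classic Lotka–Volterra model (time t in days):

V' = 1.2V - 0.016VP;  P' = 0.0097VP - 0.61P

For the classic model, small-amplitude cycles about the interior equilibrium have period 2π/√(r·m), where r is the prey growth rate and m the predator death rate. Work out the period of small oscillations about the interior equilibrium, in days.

Here r = 1.2 and m = 0.61, so r·m = 0.732.
ω = √0.732 = 0.856 per day, hence T = 2π/ω ≈ 7.34 days.

T ≈ 7.34 days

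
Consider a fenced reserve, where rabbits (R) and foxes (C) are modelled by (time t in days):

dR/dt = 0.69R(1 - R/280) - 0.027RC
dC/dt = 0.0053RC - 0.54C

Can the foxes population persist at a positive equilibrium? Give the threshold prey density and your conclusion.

Threshold R = 102; K > 102, so yes, the predator persists.

The predator equation gives dC/dt > 0 only when R > 0.54/0.0053 = 102.
Without the predator, R → K = 280. Since 280 > 102, the predator can invade and persist.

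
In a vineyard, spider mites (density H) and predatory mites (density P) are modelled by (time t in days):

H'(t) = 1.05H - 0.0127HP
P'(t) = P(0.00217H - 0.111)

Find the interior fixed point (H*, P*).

Set dP/dt = 0 with P > 0: 0.00217H - 0.111 = 0, so H* = 0.111/0.00217 = 51.2.
Set dH/dt = 0 with H > 0: 1.05 - 0.0127P = 0, so P* = 1.05/0.0127 = 82.7.

H* ≈ 51.2, P* ≈ 82.7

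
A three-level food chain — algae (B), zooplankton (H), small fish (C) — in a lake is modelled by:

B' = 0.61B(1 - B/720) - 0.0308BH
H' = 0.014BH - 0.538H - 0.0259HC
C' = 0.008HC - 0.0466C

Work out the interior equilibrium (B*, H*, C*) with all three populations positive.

B* ≈ 508, H* ≈ 5.83, C* ≈ 254

From dC/dt = 0: 0.008H* = 0.0466, so H* = 5.83.
From dB/dt = 0: 0.61(1 - B*/720) = 0.0308·5.83, giving B* = 720·(1 - 0.294) = 508.
From dH/dt = 0: 0.014·508 - 0.538 = 0.0259C*, so C* = 6.58/0.0259 = 254.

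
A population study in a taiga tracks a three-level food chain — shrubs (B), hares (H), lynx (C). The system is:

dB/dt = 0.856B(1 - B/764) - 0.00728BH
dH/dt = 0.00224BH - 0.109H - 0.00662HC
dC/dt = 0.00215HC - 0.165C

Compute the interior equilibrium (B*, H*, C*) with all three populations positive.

B* ≈ 265, H* ≈ 76.7, C* ≈ 73.3

From dC/dt = 0: 0.00215H* = 0.165, so H* = 76.7.
From dB/dt = 0: 0.856(1 - B*/764) = 0.00728·76.7, giving B* = 764·(1 - 0.653) = 265.
From dH/dt = 0: 0.00224·265 - 0.109 = 0.00662C*, so C* = 0.485/0.00662 = 73.3.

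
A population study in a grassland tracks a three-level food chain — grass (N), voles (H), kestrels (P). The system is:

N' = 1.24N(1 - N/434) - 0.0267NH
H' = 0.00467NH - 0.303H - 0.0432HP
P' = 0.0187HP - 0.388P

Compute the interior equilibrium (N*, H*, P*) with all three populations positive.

From dP/dt = 0: 0.0187H* = 0.388, so H* = 20.7.
From dN/dt = 0: 1.24(1 - N*/434) = 0.0267·20.7, giving N* = 434·(1 - 0.447) = 240.
From dH/dt = 0: 0.00467·240 - 0.303 = 0.0432P*, so P* = 0.818/0.0432 = 18.9.

N* ≈ 240, H* ≈ 20.7, P* ≈ 18.9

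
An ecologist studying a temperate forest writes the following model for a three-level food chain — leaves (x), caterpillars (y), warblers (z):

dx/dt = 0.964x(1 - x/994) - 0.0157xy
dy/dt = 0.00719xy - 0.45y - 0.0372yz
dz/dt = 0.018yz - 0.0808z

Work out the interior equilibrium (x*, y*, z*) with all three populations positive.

From dz/dt = 0: 0.018y* = 0.0808, so y* = 4.49.
From dx/dt = 0: 0.964(1 - x*/994) = 0.0157·4.49, giving x* = 994·(1 - 0.0731) = 921.
From dy/dt = 0: 0.00719·921 - 0.45 = 0.0372z*, so z* = 6.17/0.0372 = 166.

x* ≈ 921, y* ≈ 4.49, z* ≈ 166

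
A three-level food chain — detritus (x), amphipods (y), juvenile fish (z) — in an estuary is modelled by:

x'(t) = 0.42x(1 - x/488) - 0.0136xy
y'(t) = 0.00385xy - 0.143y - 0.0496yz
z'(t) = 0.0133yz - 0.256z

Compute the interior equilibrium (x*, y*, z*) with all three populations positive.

From dz/dt = 0: 0.0133y* = 0.256, so y* = 19.2.
From dx/dt = 0: 0.42(1 - x*/488) = 0.0136·19.2, giving x* = 488·(1 - 0.623) = 184.
From dy/dt = 0: 0.00385·184 - 0.143 = 0.0496z*, so z* = 0.565/0.0496 = 11.4.

x* ≈ 184, y* ≈ 19.2, z* ≈ 11.4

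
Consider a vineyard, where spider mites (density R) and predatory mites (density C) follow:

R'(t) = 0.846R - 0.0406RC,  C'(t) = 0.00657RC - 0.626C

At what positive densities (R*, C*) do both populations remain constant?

Set dC/dt = 0 with C > 0: 0.00657R - 0.626 = 0, so R* = 0.626/0.00657 = 95.3.
Set dR/dt = 0 with R > 0: 0.846 - 0.0406C = 0, so C* = 0.846/0.0406 = 20.8.

R* ≈ 95.3, C* ≈ 20.8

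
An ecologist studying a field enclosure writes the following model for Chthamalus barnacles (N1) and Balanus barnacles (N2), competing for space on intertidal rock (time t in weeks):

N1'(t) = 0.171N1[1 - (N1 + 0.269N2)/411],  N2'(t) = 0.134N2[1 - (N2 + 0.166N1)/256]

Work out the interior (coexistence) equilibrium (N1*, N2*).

N1* ≈ 358, N2* ≈ 197

Setting both brackets to zero gives the nullclines N1 + 0.269N2 = 411 and 0.166N1 + N2 = 256.
Substituting N2 = 256 - 0.166N1 into the first: N1(1 - 0.269·0.166) = 411 - 0.269·256.
So N1* = 342/0.955 = 358, and then N2* = 256 - 0.166·358 = 197.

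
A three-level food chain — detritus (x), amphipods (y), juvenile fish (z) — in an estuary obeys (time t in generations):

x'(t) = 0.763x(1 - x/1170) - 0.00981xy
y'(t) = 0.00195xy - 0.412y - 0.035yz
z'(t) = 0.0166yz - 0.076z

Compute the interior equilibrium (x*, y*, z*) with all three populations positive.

x* ≈ 1100, y* ≈ 4.58, z* ≈ 49.6

From dz/dt = 0: 0.0166y* = 0.076, so y* = 4.58.
From dx/dt = 0: 0.763(1 - x*/1170) = 0.00981·4.58, giving x* = 1170·(1 - 0.0589) = 1100.
From dy/dt = 0: 0.00195·1100 - 0.412 = 0.035z*, so z* = 1.74/0.035 = 49.6.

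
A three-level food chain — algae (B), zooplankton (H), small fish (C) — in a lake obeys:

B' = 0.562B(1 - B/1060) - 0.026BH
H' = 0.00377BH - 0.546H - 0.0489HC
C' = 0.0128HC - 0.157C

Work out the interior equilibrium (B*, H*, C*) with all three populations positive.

From dC/dt = 0: 0.0128H* = 0.157, so H* = 12.3.
From dB/dt = 0: 0.562(1 - B*/1060) = 0.026·12.3, giving B* = 1060·(1 - 0.567) = 459.
From dH/dt = 0: 0.00377·459 - 0.546 = 0.0489C*, so C* = 1.18/0.0489 = 24.2.

B* ≈ 459, H* ≈ 12.3, C* ≈ 24.2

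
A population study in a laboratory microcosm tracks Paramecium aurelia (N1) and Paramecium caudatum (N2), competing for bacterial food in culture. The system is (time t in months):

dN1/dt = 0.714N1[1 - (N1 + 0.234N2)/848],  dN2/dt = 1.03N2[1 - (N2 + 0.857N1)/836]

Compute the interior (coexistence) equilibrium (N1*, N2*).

Setting both brackets to zero gives the nullclines N1 + 0.234N2 = 848 and 0.857N1 + N2 = 836.
Substituting N2 = 836 - 0.857N1 into the first: N1(1 - 0.234·0.857) = 848 - 0.234·836.
So N1* = 652/0.799 = 816, and then N2* = 836 - 0.857·816 = 137.

N1* ≈ 816, N2* ≈ 137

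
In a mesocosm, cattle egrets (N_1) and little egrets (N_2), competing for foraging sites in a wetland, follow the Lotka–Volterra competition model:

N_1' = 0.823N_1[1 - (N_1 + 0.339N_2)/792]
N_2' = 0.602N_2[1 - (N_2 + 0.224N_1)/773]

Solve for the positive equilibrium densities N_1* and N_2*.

Setting both brackets to zero gives the nullclines N_1 + 0.339N_2 = 792 and 0.224N_1 + N_2 = 773.
Substituting N_2 = 773 - 0.224N_1 into the first: N_1(1 - 0.339·0.224) = 792 - 0.339·773.
So N_1* = 530/0.924 = 574, and then N_2* = 773 - 0.224·574 = 645.

N_1* ≈ 574, N_2* ≈ 645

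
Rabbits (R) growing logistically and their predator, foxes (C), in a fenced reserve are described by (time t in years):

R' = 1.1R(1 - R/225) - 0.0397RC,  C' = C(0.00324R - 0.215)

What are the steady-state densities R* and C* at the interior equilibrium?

From dC/dt = 0 with C > 0: 0.00324R* = 0.215, so R* = 66.4.
Substitute into dR/dt = 0: 1.1(1 - 66.4/225) = 0.0397C*.
The bracket is 0.705, giving C* = 0.776/0.0397 = 19.5.

R* ≈ 66.4, C* ≈ 19.5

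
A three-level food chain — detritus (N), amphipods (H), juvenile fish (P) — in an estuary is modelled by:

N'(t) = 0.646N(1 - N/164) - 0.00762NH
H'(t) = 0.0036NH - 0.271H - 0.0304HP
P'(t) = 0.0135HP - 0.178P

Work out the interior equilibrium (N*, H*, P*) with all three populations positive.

From dP/dt = 0: 0.0135H* = 0.178, so H* = 13.2.
From dN/dt = 0: 0.646(1 - N*/164) = 0.00762·13.2, giving N* = 164·(1 - 0.156) = 138.
From dH/dt = 0: 0.0036·138 - 0.271 = 0.0304P*, so P* = 0.228/0.0304 = 7.49.

N* ≈ 138, H* ≈ 13.2, P* ≈ 7.49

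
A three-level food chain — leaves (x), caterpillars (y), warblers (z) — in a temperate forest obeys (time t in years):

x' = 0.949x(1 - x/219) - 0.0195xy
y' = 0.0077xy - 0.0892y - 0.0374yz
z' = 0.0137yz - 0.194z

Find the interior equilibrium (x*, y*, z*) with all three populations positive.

x* ≈ 155, y* ≈ 14.2, z* ≈ 29.6

From dz/dt = 0: 0.0137y* = 0.194, so y* = 14.2.
From dx/dt = 0: 0.949(1 - x*/219) = 0.0195·14.2, giving x* = 219·(1 - 0.291) = 155.
From dy/dt = 0: 0.0077·155 - 0.0892 = 0.0374z*, so z* = 1.11/0.0374 = 29.6.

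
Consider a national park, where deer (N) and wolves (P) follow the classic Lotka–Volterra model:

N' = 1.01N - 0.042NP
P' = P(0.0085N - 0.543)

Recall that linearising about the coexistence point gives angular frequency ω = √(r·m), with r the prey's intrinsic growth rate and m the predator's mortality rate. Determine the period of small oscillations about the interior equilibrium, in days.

Here r = 1.01 and m = 0.543, so r·m = 0.548.
ω = √0.548 = 0.741 per day, hence T = 2π/ω ≈ 8.48 days.

T ≈ 8.48 days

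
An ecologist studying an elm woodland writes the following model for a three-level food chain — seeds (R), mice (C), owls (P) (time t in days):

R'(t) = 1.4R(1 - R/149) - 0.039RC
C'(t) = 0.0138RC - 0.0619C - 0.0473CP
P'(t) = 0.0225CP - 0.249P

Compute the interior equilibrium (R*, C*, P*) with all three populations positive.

R* ≈ 103, C* ≈ 11.1, P* ≈ 28.8

From dP/dt = 0: 0.0225C* = 0.249, so C* = 11.1.
From dR/dt = 0: 1.4(1 - R*/149) = 0.039·11.1, giving R* = 149·(1 - 0.308) = 103.
From dC/dt = 0: 0.0138·103 - 0.0619 = 0.0473P*, so P* = 1.36/0.0473 = 28.8.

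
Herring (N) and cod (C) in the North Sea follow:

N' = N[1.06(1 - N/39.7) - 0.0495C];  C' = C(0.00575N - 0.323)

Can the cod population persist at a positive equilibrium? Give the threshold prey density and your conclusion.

Threshold N = 56.2; K < 56.2, so no, the predator goes extinct.

The predator equation gives dC/dt > 0 only when N > 0.323/0.00575 = 56.2.
Without the predator, N → K = 39.7. Since 39.7 < 56.2, the predator cannot invade.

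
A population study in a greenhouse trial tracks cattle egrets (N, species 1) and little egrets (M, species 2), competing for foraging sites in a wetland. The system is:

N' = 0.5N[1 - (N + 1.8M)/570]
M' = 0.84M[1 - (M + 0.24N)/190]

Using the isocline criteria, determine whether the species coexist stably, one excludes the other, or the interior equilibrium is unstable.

stable coexistence

Compare the nullcline intercepts: K1/α12 = 570/1.8 = 317 > K2 = 190; K2/α21 = 190/0.24 = 792 > K1 = 570.
Since both inequalities hold, each species can invade when rare, so the interior equilibrium is stable.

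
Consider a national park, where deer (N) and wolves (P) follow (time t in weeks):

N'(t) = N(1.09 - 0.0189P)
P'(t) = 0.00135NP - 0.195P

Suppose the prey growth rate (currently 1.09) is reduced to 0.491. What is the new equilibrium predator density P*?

P* ≈ 26

At the interior fixed point, setting dN/dt = 0 with N > 0 fixes P* = (prey growth rate)/(NP coefficient) — independent of the other coefficients.
With the change, P* = 0.491/0.0189 = 26; it falls from 57.7.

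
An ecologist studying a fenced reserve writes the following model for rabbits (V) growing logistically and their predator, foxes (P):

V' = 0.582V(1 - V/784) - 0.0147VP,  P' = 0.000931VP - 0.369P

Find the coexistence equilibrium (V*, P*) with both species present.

From dP/dt = 0 with P > 0: 0.000931V* = 0.369, so V* = 396.
Substitute into dV/dt = 0: 0.582(1 - 396/784) = 0.0147P*.
The bracket is 0.494, giving P* = 0.288/0.0147 = 19.6.

V* ≈ 396, P* ≈ 19.6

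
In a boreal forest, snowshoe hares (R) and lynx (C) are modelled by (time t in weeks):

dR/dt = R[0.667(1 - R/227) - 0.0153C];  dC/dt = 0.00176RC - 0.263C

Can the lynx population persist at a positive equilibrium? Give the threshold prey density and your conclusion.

Threshold R = 149; K > 149, so yes, the predator persists.

The predator equation gives dC/dt > 0 only when R > 0.263/0.00176 = 149.
Without the predator, R → K = 227. Since 227 > 149, the predator can invade and persist.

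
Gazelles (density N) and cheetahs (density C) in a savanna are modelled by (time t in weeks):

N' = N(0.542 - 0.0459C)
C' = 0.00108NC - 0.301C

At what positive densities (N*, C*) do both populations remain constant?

N* ≈ 279, C* ≈ 11.8

Set dC/dt = 0 with C > 0: 0.00108N - 0.301 = 0, so N* = 0.301/0.00108 = 279.
Set dN/dt = 0 with N > 0: 0.542 - 0.0459C = 0, so C* = 0.542/0.0459 = 11.8.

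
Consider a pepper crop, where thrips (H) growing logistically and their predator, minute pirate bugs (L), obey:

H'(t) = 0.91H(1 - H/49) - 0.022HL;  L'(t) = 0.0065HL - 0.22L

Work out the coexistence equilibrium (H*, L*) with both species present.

H* ≈ 33.8, L* ≈ 12.8

From dL/dt = 0 with L > 0: 0.0065H* = 0.22, so H* = 33.8.
Substitute into dH/dt = 0: 0.91(1 - 33.8/49) = 0.022L*.
The bracket is 0.309, giving L* = 0.281/0.022 = 12.8.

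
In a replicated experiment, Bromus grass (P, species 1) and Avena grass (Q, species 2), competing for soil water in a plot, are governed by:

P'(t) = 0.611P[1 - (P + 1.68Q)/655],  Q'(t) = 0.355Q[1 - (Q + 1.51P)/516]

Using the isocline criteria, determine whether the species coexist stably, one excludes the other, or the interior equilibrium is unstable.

unstable coexistence (outcome depends on initial conditions)

Compare the nullcline intercepts: K1/α12 = 655/1.68 = 390 < K2 = 516; K2/α21 = 516/1.51 = 342 < K1 = 655.
Since both are reversed, neither can invade when rare; the interior point is a saddle.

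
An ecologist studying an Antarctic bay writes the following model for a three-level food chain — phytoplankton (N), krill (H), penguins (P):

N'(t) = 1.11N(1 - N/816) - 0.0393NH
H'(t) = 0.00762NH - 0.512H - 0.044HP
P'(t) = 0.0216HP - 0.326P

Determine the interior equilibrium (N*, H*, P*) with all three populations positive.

From dP/dt = 0: 0.0216H* = 0.326, so H* = 15.1.
From dN/dt = 0: 1.11(1 - N*/816) = 0.0393·15.1, giving N* = 816·(1 - 0.534) = 380.
From dH/dt = 0: 0.00762·380 - 0.512 = 0.044P*, so P* = 2.38/0.044 = 54.2.

N* ≈ 380, H* ≈ 15.1, P* ≈ 54.2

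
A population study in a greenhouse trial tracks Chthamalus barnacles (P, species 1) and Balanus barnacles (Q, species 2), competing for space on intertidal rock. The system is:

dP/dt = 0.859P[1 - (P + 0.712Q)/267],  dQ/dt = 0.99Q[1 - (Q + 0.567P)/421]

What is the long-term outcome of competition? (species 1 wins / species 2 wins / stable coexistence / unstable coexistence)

species 2 excludes species 1

Compare the nullcline intercepts: K1/α12 = 267/0.712 = 375 < K2 = 421; K2/α21 = 421/0.567 = 743 > K1 = 267.
Since the inequalities point opposite ways, species 2 can invade but species 1 cannot.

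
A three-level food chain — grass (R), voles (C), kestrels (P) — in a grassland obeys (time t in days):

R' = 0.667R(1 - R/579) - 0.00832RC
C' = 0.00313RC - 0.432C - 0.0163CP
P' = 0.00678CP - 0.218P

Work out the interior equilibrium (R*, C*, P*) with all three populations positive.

R* ≈ 347, C* ≈ 32.2, P* ≈ 40.1

From dP/dt = 0: 0.00678C* = 0.218, so C* = 32.2.
From dR/dt = 0: 0.667(1 - R*/579) = 0.00832·32.2, giving R* = 579·(1 - 0.401) = 347.
From dC/dt = 0: 0.00313·347 - 0.432 = 0.0163P*, so P* = 0.653/0.0163 = 40.1.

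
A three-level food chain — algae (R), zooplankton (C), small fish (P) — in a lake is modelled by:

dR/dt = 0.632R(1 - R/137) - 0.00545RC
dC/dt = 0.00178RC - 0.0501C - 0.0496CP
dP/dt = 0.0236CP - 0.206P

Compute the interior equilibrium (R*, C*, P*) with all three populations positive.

R* ≈ 127, C* ≈ 8.73, P* ≈ 3.54

From dP/dt = 0: 0.0236C* = 0.206, so C* = 8.73.
From dR/dt = 0: 0.632(1 - R*/137) = 0.00545·8.73, giving R* = 137·(1 - 0.0753) = 127.
From dC/dt = 0: 0.00178·127 - 0.0501 = 0.0496P*, so P* = 0.175/0.0496 = 3.54.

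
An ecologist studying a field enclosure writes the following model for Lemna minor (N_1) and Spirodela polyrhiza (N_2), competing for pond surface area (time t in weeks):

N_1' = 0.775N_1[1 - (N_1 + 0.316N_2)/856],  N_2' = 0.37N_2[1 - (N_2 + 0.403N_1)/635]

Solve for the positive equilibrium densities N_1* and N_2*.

N_1* ≈ 751, N_2* ≈ 332

Setting both brackets to zero gives the nullclines N_1 + 0.316N_2 = 856 and 0.403N_1 + N_2 = 635.
Substituting N_2 = 635 - 0.403N_1 into the first: N_1(1 - 0.316·0.403) = 856 - 0.316·635.
So N_1* = 655/0.873 = 751, and then N_2* = 635 - 0.403·751 = 332.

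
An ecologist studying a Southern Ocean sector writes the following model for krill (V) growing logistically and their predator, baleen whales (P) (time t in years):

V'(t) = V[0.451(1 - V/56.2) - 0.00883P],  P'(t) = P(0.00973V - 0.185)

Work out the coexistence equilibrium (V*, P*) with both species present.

From dP/dt = 0 with P > 0: 0.00973V* = 0.185, so V* = 19.
Substitute into dV/dt = 0: 0.451(1 - 19/56.2) = 0.00883P*.
The bracket is 0.662, giving P* = 0.298/0.00883 = 33.8.

V* ≈ 19, P* ≈ 33.8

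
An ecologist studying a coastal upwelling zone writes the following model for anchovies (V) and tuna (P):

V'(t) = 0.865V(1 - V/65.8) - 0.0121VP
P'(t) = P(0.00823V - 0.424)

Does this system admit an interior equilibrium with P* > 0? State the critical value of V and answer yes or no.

The predator equation gives dP/dt > 0 only when V > 0.424/0.00823 = 51.5.
Without the predator, V → K = 65.8. Since 65.8 > 51.5, the predator can invade and persist.

Threshold V = 51.5; K > 51.5, so yes, the predator persists.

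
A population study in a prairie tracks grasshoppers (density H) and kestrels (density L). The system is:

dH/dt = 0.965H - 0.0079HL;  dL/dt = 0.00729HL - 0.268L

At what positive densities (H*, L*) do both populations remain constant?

Set dL/dt = 0 with L > 0: 0.00729H - 0.268 = 0, so H* = 0.268/0.00729 = 36.8.
Set dH/dt = 0 with H > 0: 0.965 - 0.0079L = 0, so L* = 0.965/0.0079 = 122.

H* ≈ 36.8, L* ≈ 122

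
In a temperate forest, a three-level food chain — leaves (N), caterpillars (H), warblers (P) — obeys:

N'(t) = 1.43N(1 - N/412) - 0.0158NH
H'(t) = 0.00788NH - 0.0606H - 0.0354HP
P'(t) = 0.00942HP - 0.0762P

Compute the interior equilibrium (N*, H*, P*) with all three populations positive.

From dP/dt = 0: 0.00942H* = 0.0762, so H* = 8.09.
From dN/dt = 0: 1.43(1 - N*/412) = 0.0158·8.09, giving N* = 412·(1 - 0.0894) = 375.
From dH/dt = 0: 0.00788·375 - 0.0606 = 0.0354P*, so P* = 2.9/0.0354 = 81.8.

N* ≈ 375, H* ≈ 8.09, P* ≈ 81.8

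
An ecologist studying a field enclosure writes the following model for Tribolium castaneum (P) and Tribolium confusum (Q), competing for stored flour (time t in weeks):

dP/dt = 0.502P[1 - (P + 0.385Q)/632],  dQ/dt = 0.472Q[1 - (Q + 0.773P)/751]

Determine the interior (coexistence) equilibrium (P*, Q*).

P* ≈ 488, Q* ≈ 374

Setting both brackets to zero gives the nullclines P + 0.385Q = 632 and 0.773P + Q = 751.
Substituting Q = 751 - 0.773P into the first: P(1 - 0.385·0.773) = 632 - 0.385·751.
So P* = 343/0.702 = 488, and then Q* = 751 - 0.773·488 = 374.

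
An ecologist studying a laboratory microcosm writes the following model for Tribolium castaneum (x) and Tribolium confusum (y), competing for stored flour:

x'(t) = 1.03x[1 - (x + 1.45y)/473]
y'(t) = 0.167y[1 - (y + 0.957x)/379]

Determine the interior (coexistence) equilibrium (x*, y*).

Setting both brackets to zero gives the nullclines x + 1.45y = 473 and 0.957x + y = 379.
Substituting y = 379 - 0.957x into the first: x(1 - 1.45·0.957) = 473 - 1.45·379.
So x* = -76.5/-0.388 = 197, and then y* = 379 - 0.957·197 = 190.

x* ≈ 197, y* ≈ 190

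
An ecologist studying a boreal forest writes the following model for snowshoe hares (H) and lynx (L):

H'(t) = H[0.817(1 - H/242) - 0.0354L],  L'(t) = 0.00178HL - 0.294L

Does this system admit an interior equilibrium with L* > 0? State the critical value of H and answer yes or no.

The predator equation gives dL/dt > 0 only when H > 0.294/0.00178 = 165.
Without the predator, H → K = 242. Since 242 > 165, the predator can invade and persist.

Threshold H = 165; K > 165, so yes, the predator persists.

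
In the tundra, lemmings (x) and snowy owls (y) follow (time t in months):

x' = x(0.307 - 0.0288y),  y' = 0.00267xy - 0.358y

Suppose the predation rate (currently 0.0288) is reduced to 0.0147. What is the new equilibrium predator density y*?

y* ≈ 20.9

At the interior fixed point, setting dx/dt = 0 with x > 0 fixes y* = (prey growth rate)/(xy coefficient) — independent of the other coefficients.
With the change, y* = 0.307/0.0147 = 20.9; it rises from 10.7.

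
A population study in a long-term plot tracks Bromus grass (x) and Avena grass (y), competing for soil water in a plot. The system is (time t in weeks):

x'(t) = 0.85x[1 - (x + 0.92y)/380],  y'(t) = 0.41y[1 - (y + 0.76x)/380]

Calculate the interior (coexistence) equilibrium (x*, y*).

x* ≈ 101, y* ≈ 303

Setting both brackets to zero gives the nullclines x + 0.92y = 380 and 0.76x + y = 380.
Substituting y = 380 - 0.76x into the first: x(1 - 0.92·0.76) = 380 - 0.92·380.
So x* = 30.4/0.301 = 101, and then y* = 380 - 0.76·101 = 303.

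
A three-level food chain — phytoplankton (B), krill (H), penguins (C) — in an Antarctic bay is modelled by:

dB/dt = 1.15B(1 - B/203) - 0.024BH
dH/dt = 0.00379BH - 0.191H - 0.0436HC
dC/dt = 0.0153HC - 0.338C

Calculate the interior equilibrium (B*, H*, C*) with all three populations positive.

B* ≈ 109, H* ≈ 22.1, C* ≈ 5.13

From dC/dt = 0: 0.0153H* = 0.338, so H* = 22.1.
From dB/dt = 0: 1.15(1 - B*/203) = 0.024·22.1, giving B* = 203·(1 - 0.461) = 109.
From dH/dt = 0: 0.00379·109 - 0.191 = 0.0436C*, so C* = 0.224/0.0436 = 5.13.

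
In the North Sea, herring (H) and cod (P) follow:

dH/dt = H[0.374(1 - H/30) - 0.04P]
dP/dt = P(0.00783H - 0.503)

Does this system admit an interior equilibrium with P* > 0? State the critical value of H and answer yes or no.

Threshold H = 64.2; K < 64.2, so no, the predator goes extinct.

The predator equation gives dP/dt > 0 only when H > 0.503/0.00783 = 64.2.
Without the predator, H → K = 30. Since 30 < 64.2, the predator cannot invade.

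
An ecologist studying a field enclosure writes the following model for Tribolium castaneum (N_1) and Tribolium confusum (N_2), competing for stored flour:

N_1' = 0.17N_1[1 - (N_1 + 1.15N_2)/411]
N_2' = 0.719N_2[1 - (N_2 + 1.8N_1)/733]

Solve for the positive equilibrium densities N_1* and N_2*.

Setting both brackets to zero gives the nullclines N_1 + 1.15N_2 = 411 and 1.8N_1 + N_2 = 733.
Substituting N_2 = 733 - 1.8N_1 into the first: N_1(1 - 1.15·1.8) = 411 - 1.15·733.
So N_1* = -432/-1.07 = 404, and then N_2* = 733 - 1.8·404 = 6.36.

N_1* ≈ 404, N_2* ≈ 6.36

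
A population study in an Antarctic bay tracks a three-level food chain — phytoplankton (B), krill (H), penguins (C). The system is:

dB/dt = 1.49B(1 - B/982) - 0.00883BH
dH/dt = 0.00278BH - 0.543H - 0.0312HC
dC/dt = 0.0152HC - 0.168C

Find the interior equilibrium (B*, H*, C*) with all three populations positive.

B* ≈ 918, H* ≈ 11.1, C* ≈ 64.4

From dC/dt = 0: 0.0152H* = 0.168, so H* = 11.1.
From dB/dt = 0: 1.49(1 - B*/982) = 0.00883·11.1, giving B* = 982·(1 - 0.0655) = 918.
From dH/dt = 0: 0.00278·918 - 0.543 = 0.0312C*, so C* = 2.01/0.0312 = 64.4.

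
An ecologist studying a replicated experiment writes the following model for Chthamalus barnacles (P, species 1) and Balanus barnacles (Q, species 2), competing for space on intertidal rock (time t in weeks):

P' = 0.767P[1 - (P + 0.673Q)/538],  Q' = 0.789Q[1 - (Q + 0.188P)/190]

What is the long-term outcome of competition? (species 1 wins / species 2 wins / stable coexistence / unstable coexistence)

Compare the nullcline intercepts: K1/α12 = 538/0.673 = 799 > K2 = 190; K2/α21 = 190/0.188 = 1010 > K1 = 538.
Since both inequalities hold, each species can invade when rare, so the interior equilibrium is stable.

stable coexistence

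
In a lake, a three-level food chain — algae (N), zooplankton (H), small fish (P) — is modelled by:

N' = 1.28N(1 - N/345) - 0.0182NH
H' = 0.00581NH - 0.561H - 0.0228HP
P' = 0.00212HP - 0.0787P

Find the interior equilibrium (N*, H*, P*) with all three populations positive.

N* ≈ 163, H* ≈ 37.1, P* ≈ 16.9

From dP/dt = 0: 0.00212H* = 0.0787, so H* = 37.1.
From dN/dt = 0: 1.28(1 - N*/345) = 0.0182·37.1, giving N* = 345·(1 - 0.528) = 163.
From dH/dt = 0: 0.00581·163 - 0.561 = 0.0228P*, so P* = 0.385/0.0228 = 16.9.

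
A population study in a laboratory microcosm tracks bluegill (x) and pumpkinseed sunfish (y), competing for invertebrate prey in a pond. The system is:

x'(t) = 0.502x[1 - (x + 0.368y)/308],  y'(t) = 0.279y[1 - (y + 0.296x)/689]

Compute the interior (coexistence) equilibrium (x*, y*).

x* ≈ 61.1, y* ≈ 671

Setting both brackets to zero gives the nullclines x + 0.368y = 308 and 0.296x + y = 689.
Substituting y = 689 - 0.296x into the first: x(1 - 0.368·0.296) = 308 - 0.368·689.
So x* = 54.4/0.891 = 61.1, and then y* = 689 - 0.296·61.1 = 671.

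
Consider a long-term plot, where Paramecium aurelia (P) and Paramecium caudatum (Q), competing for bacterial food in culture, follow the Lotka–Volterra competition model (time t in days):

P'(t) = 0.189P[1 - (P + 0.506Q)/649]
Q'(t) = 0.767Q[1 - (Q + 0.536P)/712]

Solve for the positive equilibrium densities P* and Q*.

Setting both brackets to zero gives the nullclines P + 0.506Q = 649 and 0.536P + Q = 712.
Substituting Q = 712 - 0.536P into the first: P(1 - 0.506·0.536) = 649 - 0.506·712.
So P* = 289/0.729 = 396, and then Q* = 712 - 0.536·396 = 500.

P* ≈ 396, Q* ≈ 500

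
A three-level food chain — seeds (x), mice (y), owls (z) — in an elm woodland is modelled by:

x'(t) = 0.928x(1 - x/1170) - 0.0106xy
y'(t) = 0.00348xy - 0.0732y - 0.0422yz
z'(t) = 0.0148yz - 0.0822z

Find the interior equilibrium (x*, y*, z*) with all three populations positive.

x* ≈ 1100, y* ≈ 5.55, z* ≈ 88.6

From dz/dt = 0: 0.0148y* = 0.0822, so y* = 5.55.
From dx/dt = 0: 0.928(1 - x*/1170) = 0.0106·5.55, giving x* = 1170·(1 - 0.0634) = 1100.
From dy/dt = 0: 0.00348·1100 - 0.0732 = 0.0422z*, so z* = 3.74/0.0422 = 88.6.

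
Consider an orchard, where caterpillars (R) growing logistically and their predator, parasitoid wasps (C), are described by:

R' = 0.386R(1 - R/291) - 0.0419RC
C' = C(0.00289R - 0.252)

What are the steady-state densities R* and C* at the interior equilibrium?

From dC/dt = 0 with C > 0: 0.00289R* = 0.252, so R* = 87.2.
Substitute into dR/dt = 0: 0.386(1 - 87.2/291) = 0.0419C*.
The bracket is 0.7, giving C* = 0.27/0.0419 = 6.45.

R* ≈ 87.2, C* ≈ 6.45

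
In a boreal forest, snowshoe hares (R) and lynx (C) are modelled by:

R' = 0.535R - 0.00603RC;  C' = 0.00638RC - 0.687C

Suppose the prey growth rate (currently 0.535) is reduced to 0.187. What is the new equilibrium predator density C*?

At the interior fixed point, setting dR/dt = 0 with R > 0 fixes C* = (prey growth rate)/(RC coefficient) — independent of the other coefficients.
With the change, C* = 0.187/0.00603 = 31; it falls from 88.7.

C* ≈ 31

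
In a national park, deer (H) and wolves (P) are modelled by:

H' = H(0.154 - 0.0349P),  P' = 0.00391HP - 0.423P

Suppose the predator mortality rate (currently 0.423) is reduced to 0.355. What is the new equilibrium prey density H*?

H* ≈ 90.8

At the interior fixed point, setting dP/dt = 0 with P > 0 fixes H* = (predator death rate)/(HP coefficient) — independent of the other coefficients.
With the change, H* = 0.355/0.00391 = 90.8; it falls from 108.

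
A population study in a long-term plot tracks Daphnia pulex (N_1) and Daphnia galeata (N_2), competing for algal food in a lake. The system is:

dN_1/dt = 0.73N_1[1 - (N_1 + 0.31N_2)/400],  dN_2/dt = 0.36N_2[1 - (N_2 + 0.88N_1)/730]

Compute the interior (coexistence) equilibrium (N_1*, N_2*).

N_1* ≈ 239, N_2* ≈ 520

Setting both brackets to zero gives the nullclines N_1 + 0.31N_2 = 400 and 0.88N_1 + N_2 = 730.
Substituting N_2 = 730 - 0.88N_1 into the first: N_1(1 - 0.31·0.88) = 400 - 0.31·730.
So N_1* = 174/0.727 = 239, and then N_2* = 730 - 0.88·239 = 520.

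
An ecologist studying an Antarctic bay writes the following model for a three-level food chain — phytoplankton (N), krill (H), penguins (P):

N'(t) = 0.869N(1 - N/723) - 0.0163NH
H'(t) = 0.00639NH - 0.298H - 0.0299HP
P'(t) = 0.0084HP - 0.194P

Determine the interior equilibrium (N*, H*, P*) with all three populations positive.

From dP/dt = 0: 0.0084H* = 0.194, so H* = 23.1.
From dN/dt = 0: 0.869(1 - N*/723) = 0.0163·23.1, giving N* = 723·(1 - 0.433) = 410.
From dH/dt = 0: 0.00639·410 - 0.298 = 0.0299P*, so P* = 2.32/0.0299 = 77.6.

N* ≈ 410, H* ≈ 23.1, P* ≈ 77.6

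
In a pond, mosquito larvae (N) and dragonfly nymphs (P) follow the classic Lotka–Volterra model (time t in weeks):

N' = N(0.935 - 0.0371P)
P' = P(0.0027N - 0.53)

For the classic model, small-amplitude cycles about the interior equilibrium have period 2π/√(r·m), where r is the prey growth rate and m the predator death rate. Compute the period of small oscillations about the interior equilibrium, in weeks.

T ≈ 8.93 weeks

Here r = 0.935 and m = 0.53, so r·m = 0.496.
ω = √0.496 = 0.704 per week, hence T = 2π/ω ≈ 8.93 weeks.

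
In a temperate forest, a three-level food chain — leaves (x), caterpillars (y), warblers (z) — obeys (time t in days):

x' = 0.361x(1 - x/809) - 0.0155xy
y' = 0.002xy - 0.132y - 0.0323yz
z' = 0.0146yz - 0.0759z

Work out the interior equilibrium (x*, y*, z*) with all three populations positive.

From dz/dt = 0: 0.0146y* = 0.0759, so y* = 5.2.
From dx/dt = 0: 0.361(1 - x*/809) = 0.0155·5.2, giving x* = 809·(1 - 0.223) = 628.
From dy/dt = 0: 0.002·628 - 0.132 = 0.0323z*, so z* = 1.12/0.0323 = 34.8.

x* ≈ 628, y* ≈ 5.2, z* ≈ 34.8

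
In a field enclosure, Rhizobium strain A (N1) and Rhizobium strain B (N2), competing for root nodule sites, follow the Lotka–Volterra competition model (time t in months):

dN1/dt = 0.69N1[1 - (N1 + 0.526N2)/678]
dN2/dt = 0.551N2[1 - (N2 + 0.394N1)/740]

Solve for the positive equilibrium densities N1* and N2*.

Setting both brackets to zero gives the nullclines N1 + 0.526N2 = 678 and 0.394N1 + N2 = 740.
Substituting N2 = 740 - 0.394N1 into the first: N1(1 - 0.526·0.394) = 678 - 0.526·740.
So N1* = 289/0.793 = 364, and then N2* = 740 - 0.394·364 = 596.

N1* ≈ 364, N2* ≈ 596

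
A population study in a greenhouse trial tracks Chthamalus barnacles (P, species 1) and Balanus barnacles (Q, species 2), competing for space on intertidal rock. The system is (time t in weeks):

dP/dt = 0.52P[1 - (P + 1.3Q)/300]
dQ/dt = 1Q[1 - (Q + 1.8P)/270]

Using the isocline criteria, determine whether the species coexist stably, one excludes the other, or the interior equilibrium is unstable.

Compare the nullcline intercepts: K1/α12 = 300/1.3 = 231 < K2 = 270; K2/α21 = 270/1.8 = 150 < K1 = 300.
Since both are reversed, neither can invade when rare; the interior point is a saddle.

unstable coexistence (outcome depends on initial conditions)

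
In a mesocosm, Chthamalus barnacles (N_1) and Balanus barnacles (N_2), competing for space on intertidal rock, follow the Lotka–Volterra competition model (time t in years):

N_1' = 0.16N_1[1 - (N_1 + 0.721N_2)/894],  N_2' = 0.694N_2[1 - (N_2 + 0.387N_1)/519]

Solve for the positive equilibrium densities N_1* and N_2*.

N_1* ≈ 721, N_2* ≈ 240

Setting both brackets to zero gives the nullclines N_1 + 0.721N_2 = 894 and 0.387N_1 + N_2 = 519.
Substituting N_2 = 519 - 0.387N_1 into the first: N_1(1 - 0.721·0.387) = 894 - 0.721·519.
So N_1* = 520/0.721 = 721, and then N_2* = 519 - 0.387·721 = 240.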